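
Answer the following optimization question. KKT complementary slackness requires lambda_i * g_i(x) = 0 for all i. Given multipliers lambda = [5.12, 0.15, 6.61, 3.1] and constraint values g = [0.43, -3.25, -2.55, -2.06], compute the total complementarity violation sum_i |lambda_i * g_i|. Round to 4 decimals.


KKT complementary slackness check:
lambda_1 * g_1 = 5.12 * 0.43 = 2.2016
lambda_2 * g_2 = 0.15 * -3.25 = -0.4875
lambda_3 * g_3 = 6.61 * -2.55 = -16.8555
lambda_4 * g_4 = 3.1 * -2.06 = -6.386
Total violation = 2.2016 + 0.4875 + 16.8555 + 6.386 = 25.9306


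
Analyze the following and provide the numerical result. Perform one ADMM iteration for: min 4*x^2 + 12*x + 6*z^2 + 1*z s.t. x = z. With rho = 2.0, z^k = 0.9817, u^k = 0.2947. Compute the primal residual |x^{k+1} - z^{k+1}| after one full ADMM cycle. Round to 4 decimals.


ADMM iteration with rho = 2.0, z^k = 0.9817, u^k = 0.2947
Step 1: x-update.
Minimize 4*x^2 + 12*x + (2.0/2)*(x - 0.9817 + 0.2947)^2
FOC: (2*4 + 2.0)*x = -12 + 2.0*(0.9817 - 0.2947)
x^{k+1} = -1.0626
Step 2: z-update.
Minimize 6*z^2 + 1*z + (2.0/2)*(-1.0626 - z + 0.2947)^2
FOC: (2*6 + 2.0)*z = -1 + 2.0*(-1.0626 + 0.2947)
z^{k+1} = -0.1811
Step 3: u-update.
u^{k+1} = 0.2947 - 1.0626 + 0.1811 = -0.5868
Step 4: Primal residual = |-1.0626 + 0.1811| = 0.8815


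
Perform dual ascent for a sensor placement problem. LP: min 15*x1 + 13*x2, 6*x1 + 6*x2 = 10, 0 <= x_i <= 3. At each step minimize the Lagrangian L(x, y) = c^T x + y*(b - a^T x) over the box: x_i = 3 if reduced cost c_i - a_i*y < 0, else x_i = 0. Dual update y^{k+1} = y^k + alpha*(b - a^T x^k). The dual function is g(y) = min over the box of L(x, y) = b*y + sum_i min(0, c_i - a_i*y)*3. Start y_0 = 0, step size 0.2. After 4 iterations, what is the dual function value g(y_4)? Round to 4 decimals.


Dual ascent for LP: min 15*x1 + 13*x2, 6*x1 + 6*x2 = 10, 0 <= x_i <= 3
Step 1: y^k = 0.0, reduced costs: (15.0, 13.0)
  x^k = (0.0, 0.0), subgradient = b - a^T x = 10.0
  y^{k+1} = 0.0 + 0.2*10.0 = 2.0
Step 2: y^k = 2.0, reduced costs: (3.0, 1.0)
  x^k = (0.0, 0.0), subgradient = b - a^T x = 10.0
  y^{k+1} = 2.0 + 0.2*10.0 = 4.0
Step 3: y^k = 4.0, reduced costs: (-9.0, -11.0)
  x^k = (3.0, 3.0), subgradient = b - a^T x = -26.0
  y^{k+1} = 4.0 + 0.2*-26.0 = -1.2
Step 4: y^k = -1.2, reduced costs: (22.2, 20.2)
  x^k = (0.0, 0.0), subgradient = b - a^T x = 10.0
  y^{k+1} = -1.2 + 0.2*10.0 = 0.8
Dual objective at y_4 = 0.8: reduced costs (10.2, 8.2), box minimizer x = (0.0, 0.0)
g(y_4) = b*y + (c1 - a1*y)*x1 + (c2 - a2*y)*x2 = 10*0.8 + 10.2*0.0 + 8.2*0.0 = 8.0 + 0.0 + 0.0 = 8.0


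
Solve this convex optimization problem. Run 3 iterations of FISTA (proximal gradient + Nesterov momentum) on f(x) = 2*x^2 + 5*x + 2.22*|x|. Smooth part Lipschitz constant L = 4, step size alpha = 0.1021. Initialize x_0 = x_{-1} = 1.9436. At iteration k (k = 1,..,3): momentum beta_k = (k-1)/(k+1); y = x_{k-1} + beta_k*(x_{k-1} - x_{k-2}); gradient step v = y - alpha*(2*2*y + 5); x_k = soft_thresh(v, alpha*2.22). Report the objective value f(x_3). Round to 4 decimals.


FISTA on f(x) = 2*x^2 + 5*x + 2.22*|x|
L = 4, alpha = 0.1021
Iteration 1: beta = 0.0, y = 1.9436 + 0.0*(1.9436 - 1.9436) = 1.9436
  grad(y) = 12.7744, v = y - alpha*grad = 0.6393
  prox(v) = soft_thresh(0.6393, 0.2267) = 0.4127
Iteration 2: beta = 0.3333, y = 0.4127 + 0.3333*(0.4127 - 1.9436) = -0.0976
  grad(y) = 4.6094, v = y - alpha*grad = -0.5683
  prox(v) = soft_thresh(-0.5683, 0.2267) = -0.3416
Iteration 3: beta = 0.5, y = -0.3416 + 0.5*(-0.3416 - 0.4127) = -0.7187
  grad(y) = 2.1251, v = y - alpha*grad = -0.9357
  prox(v) = soft_thresh(-0.9357, 0.2267) = -0.709
f(x_3) = 2*(-0.709)^2 + 5*(-0.709) + 2.22*|-0.709| = -0.9657


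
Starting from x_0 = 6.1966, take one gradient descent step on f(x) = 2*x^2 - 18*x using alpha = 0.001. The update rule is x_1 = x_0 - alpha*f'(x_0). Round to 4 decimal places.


We compute the gradient at x_0 and apply the update.
f'(x) = 4*x - 18
f'(6.1966) = 4*6.1966 - 18 = 6.7864
x_1 = 6.1966 - 0.001*6.7864 = 6.1898


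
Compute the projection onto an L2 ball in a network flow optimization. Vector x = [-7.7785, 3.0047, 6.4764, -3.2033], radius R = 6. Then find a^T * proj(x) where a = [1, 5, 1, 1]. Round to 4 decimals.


Step 1: Compute ||x|| (intermediates to 6 decimals).
||x|| = sqrt((-7.7785)^2 + 3.0047^2 + 6.4764^2 + (-3.2033)^2) = 11.033502
Step 2: Project.
Since ||x|| > R, scale = R/||x|| = 6/11.033502 = 0.543798, proj(x) = scale * x
proj(x) = [-4.229933, 1.63395, 3.521853, -1.741948]
Step 3: Dot product.
a^T * proj(x) = 1*(-4.229933) + 5*1.63395 + 1*3.521853 + 1*(-1.741948) = 5.7197


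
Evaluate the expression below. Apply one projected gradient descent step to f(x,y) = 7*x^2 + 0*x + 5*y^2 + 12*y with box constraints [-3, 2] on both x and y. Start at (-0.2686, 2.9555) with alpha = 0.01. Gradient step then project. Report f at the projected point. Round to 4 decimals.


Step 1: Compute gradient at (-0.2686, 2.9555).
grad_x = 2*7*-0.2686 + 0 = -3.7604
grad_y = 2*5*2.9555 + 12 = 41.555
Step 2: Gradient step.
x_raw = -0.2686 - 0.01*-3.7604 = -0.231
y_raw = 2.9555 - 0.01*41.555 = 2.54
Step 3: Project onto [-3, 2].
x_proj = clip(-0.231) = -0.231
y_proj = clip(2.54) = 2.0
Step 4: Evaluate f.
f(-0.231, 2.0) = 44.3735


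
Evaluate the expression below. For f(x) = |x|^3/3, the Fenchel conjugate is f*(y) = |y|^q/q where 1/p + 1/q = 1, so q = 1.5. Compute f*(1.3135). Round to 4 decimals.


The conjugate exponent q satisfies 1/p + 1/q = 1.
p = 3, so q = 3/(3 - 1) = 1.5
|y|^q = 1.3135^1.5 = 1.5054
f*(1.3135) = 1.5054 / 1.5 = 1.0036


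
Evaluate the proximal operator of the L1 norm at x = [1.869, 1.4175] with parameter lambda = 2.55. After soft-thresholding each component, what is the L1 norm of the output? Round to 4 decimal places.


Soft-thresholding with lambda = 2.55:
prox(1.869) = sign(1.869)*max(|1.869| - 2.55, 0) = 0.0
prox(1.4175) = sign(1.4175)*max(|1.4175| - 2.55, 0) = 0.0
prox(x) = [0.0, 0.0]
||prox(x)||_1 = 0.0 + 0.0 = 0.0


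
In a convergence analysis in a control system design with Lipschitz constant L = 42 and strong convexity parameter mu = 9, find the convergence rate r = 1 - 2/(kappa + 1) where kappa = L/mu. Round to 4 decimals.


Step 1: Compute the condition number.
kappa = L/mu = 42/9 = 4.6667
Step 2: Compute the convergence rate.
r = 1 - 2/(kappa + 1) = 1 - 2*mu/(L + mu) = (L - mu)/(L + mu) = 33/51 = 0.6471


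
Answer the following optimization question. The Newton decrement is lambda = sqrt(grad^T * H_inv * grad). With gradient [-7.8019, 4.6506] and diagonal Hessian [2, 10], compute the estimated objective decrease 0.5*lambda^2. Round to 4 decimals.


Step 1: H is diagonal, so H^(-1) * g = [-3.901, 0.4651].
Step 2: g^T H^(-1) g = sum_i g_i^2 / H_ii
  = (-7.8019)^2/2 + (4.6506)^2/10
  = 30.4348 + 2.1628 = 32.5976
Step 3: Objective decrease = 0.5 * g^T H^(-1) g = 16.2988


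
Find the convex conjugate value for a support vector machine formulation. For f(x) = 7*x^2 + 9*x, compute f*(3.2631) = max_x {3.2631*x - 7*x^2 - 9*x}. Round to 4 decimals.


f*(y) = sup_x {y*x - a*x^2 - b*x} = sup_x {(y-b)*x - a*x^2}
FOC: (y - b) - 2a*x = 0 => x* = (y - b)/(2a)
x* = (3.2631 - 9)/(2*7) = -0.4098
f*(3.2631) = (y-b)^2/(4a) = (3.2631 - 9)^2/(4*7)
= 32.912/28 = 1.1754


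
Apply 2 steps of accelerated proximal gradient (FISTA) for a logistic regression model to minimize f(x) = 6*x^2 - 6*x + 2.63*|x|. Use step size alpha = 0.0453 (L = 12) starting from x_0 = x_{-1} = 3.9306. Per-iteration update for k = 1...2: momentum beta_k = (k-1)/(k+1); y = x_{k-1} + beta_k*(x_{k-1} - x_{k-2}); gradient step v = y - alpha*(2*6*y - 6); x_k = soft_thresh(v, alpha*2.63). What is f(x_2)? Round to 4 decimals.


FISTA on f(x) = 6*x^2 - 6*x + 2.63*|x|
L = 12, alpha = 0.0453
Iteration 1: beta = 0.0, y = 3.9306 + 0.0*(3.9306 - 3.9306) = 3.9306
  grad(y) = 41.1672, v = y - alpha*grad = 2.0657
  prox(v) = soft_thresh(2.0657, 0.1191) = 1.9466
Iteration 2: beta = 0.3333, y = 1.9466 + 0.3333*(1.9466 - 3.9306) = 1.2852
  grad(y) = 9.423, v = y - alpha*grad = 0.8584
  prox(v) = soft_thresh(0.8584, 0.1191) = 0.7392
f(x_2) = 6*0.7392^2 - 6*0.7392 + 2.63*|0.7392| = 0.7877


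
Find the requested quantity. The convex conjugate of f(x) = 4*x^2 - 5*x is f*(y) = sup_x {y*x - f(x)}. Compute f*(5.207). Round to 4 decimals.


f*(y) = sup_x {y*x - a*x^2 - b*x} = sup_x {(y-b)*x - a*x^2}
FOC: (y - b) - 2a*x = 0 => x* = (y - b)/(2a)
x* = (5.207 + 5)/(2*4) = 1.2759
f*(5.207) = (y-b)^2/(4a) = (5.207 + 5)^2/(4*4)
= 104.1828/16 = 6.5114


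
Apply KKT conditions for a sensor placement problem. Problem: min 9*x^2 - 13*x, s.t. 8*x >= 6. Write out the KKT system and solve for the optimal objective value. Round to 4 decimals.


Step 1: Try lambda = 0 (constraint inactive).
x_unc = 13/(2*9) = 0.7222
Check: 8*0.7222 = 5.7776 < 6 -- violated!
Step 2: Constraint must be active: 8*x = 6
x* = 6/8 = 0.75
lambda = (2*9*0.75 - 13)/8 = 0.0625
Step 3: Compute optimal value.
f(x*) = 9*0.75^2 - 13*0.75 = -4.6875


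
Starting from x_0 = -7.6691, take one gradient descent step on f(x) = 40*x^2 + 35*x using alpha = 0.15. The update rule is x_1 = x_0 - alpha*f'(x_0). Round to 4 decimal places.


We compute the gradient at x_0 and apply the update.
f'(x) = 80*x + 35
f'(-7.6691) = 80*-7.6691 + 35 = -578.528
x_1 = -7.6691 - 0.15*-578.528 = 79.1101


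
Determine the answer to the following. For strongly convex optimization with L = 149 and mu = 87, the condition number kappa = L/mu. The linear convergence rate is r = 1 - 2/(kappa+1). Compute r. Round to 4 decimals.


Step 1: Compute the condition number.
kappa = L/mu = 149/87 = 1.7126
Step 2: Compute the convergence rate.
r = 1 - 2/(kappa + 1) = 1 - 2*mu/(L + mu) = (L - mu)/(L + mu) = 62/236 = 0.2627


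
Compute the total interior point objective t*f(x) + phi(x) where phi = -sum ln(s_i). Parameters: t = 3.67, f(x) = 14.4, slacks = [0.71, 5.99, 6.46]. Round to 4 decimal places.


Step 1: Compute log-barrier.
ln values: [-0.3425, 1.7901, 1.8656]
phi = -(-0.3425 + 1.7901 + 1.8656) = -3.3132
Step 2: Compute augmented objective.
t*f(x) = 3.67*14.4 = 52.848
Total = 52.848 - 3.3132 = 49.5348


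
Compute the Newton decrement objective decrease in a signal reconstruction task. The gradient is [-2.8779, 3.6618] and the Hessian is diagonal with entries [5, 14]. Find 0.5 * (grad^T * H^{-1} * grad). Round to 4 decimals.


Step 1: H is diagonal, so H^(-1) * g = [-0.5756, 0.2616].
Step 2: g^T H^(-1) g = sum_i g_i^2 / H_ii
  = (-2.8779)^2/5 + (3.6618)^2/14
  = 1.6565 + 0.9578 = 2.6142
Step 3: Objective decrease = 0.5 * g^T H^(-1) g = 1.3071


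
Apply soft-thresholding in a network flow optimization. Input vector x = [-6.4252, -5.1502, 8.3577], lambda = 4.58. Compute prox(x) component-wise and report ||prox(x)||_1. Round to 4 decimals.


Soft-thresholding with lambda = 4.58:
prox(-6.4252) = sign(-6.4252)*max(|-6.4252| - 4.58, 0) = -1.8452
prox(-5.1502) = sign(-5.1502)*max(|-5.1502| - 4.58, 0) = -0.5702
prox(8.3577) = sign(8.3577)*max(|8.3577| - 4.58, 0) = 3.7777
prox(x) = [-1.8452, -0.5702, 3.7777]
||prox(x)||_1 = 1.8452 + 0.5702 + 3.7777 = 6.1931


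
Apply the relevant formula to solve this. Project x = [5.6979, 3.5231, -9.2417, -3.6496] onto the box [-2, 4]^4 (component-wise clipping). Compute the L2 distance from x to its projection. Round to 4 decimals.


Project each component onto [-2, 4].
clip(5.6979) = 4.0, clip(3.5231) = 3.5231, clip(-9.2417) = -2.0, clip(-3.6496) = -2.0
Projection = [4.0, 3.5231, -2.0, -2.0]
Squared diffs: [2.8829, 0.0, 52.4422, 2.7212]
Distance = sqrt(58.0463) = 7.6188


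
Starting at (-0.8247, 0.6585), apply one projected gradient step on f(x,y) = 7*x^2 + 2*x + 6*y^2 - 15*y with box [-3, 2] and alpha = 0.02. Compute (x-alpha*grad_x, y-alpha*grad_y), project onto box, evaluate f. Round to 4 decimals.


Step 1: Compute gradient at (-0.8247, 0.6585).
grad_x = 2*7*-0.8247 + 2 = -9.5458
grad_y = 2*6*0.6585 - 15 = -7.098
Step 2: Gradient step.
x_raw = -0.8247 - 0.02*-9.5458 = -0.6338
y_raw = 0.6585 - 0.02*-7.098 = 0.8005
Step 3: Project onto [-3, 2].
x_proj = clip(-0.6338) = -0.6338
y_proj = clip(0.8005) = 0.8005
Step 4: Evaluate f.
f(-0.6338, 0.8005) = -6.6183


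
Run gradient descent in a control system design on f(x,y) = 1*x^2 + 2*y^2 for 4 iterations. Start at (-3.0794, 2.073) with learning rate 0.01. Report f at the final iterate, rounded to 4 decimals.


Gradient descent on f(x,y) = 1*x^2 + 2*y^2.
Starting point: (-3.0794, 2.073), alpha = 0.01
Step 1: grad_x = 2*1*-3.0794 = -6.1588, grad_y = 2*2*2.073 = 8.292
  x_1 = -3.0794 - 0.01*-6.1588 = -3.0178
  y_1 = 2.073 - 0.01*8.292 = 1.9901
Step 2: grad_x = 2*1*-3.0178 = -6.0356, grad_y = 2*2*1.9901 = 7.9603
  x_2 = -3.0178 - 0.01*-6.0356 = -2.9575
  y_2 = 1.9901 - 0.01*7.9603 = 1.9105
Step 3: grad_x = 2*1*-2.9575 = -5.9149, grad_y = 2*2*1.9105 = 7.6419
  x_3 = -2.9575 - 0.01*-5.9149 = -2.8983
  y_3 = 1.9105 - 0.01*7.6419 = 1.8341
Step 4: grad_x = 2*1*-2.8983 = -5.7966, grad_y = 2*2*1.8341 = 7.3362
  x_4 = -2.8983 - 0.01*-5.7966 = -2.8403
  y_4 = 1.8341 - 0.01*7.3362 = 1.7607
f(-2.8403, 1.7607) = 1*(-2.8403)^2 + 2*1.7607^2 = 14.2676


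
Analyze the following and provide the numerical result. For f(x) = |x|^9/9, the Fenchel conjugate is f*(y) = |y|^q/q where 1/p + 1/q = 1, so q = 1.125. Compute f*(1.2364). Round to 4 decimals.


The conjugate exponent q satisfies 1/p + 1/q = 1.
p = 9, so q = 9/(9 - 1) = 1.125
|y|^q = 1.2364^1.125 = 1.2696
f*(1.2364) = 1.2696 / 1.125 = 1.1286


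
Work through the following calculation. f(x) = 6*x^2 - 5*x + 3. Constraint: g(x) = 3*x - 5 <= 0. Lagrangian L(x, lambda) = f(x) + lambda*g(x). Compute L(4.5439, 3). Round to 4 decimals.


Step 1: Evaluate f(x).
f(4.5439) = 6*4.5439^2 - 5*4.5439 + 3 = 104.1627
Step 2: Evaluate g(x).
g(4.5439) = 3*4.5439 - 5 = 8.6317
Step 3: Compute Lagrangian.
L = 104.1627 + 3*8.6317 = 130.0578


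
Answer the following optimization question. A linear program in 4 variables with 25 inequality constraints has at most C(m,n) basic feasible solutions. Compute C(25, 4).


Each vertex corresponds to some choice of n active constraints out of m, so the number of vertices is at most C(m, n) = m! / (n!(m-n)!).
m = 25, n = 4
Numerator: 25 * 24 * 23 * 22
Denominator: 4! = 24
C(25, 4) = 12650


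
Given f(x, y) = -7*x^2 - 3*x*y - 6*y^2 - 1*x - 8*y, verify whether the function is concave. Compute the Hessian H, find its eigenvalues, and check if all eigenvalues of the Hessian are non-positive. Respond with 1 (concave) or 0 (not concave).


The Hessian of f(x,y) = -7*x^2 - 3*x*y - 6*y^2 - 1*x - 8*y is:
H = [[-14, -3], [-3, -12]]
Trace = -14 - 12 = -26
Determinant = -14*-12 - (-3)^2 = 159
Discriminant = (-26)^2 - 4*159 = 40.0
Eigenvalues: lambda_1 = -16.1623, lambda_2 = -9.8377
The function is concave.

1


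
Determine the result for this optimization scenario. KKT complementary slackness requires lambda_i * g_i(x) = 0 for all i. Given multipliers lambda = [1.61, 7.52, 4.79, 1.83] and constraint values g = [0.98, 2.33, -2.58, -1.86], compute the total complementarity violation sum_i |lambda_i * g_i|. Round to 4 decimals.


KKT complementary slackness check:
lambda_1 * g_1 = 1.61 * 0.98 = 1.5778
lambda_2 * g_2 = 7.52 * 2.33 = 17.5216
lambda_3 * g_3 = 4.79 * -2.58 = -12.3582
lambda_4 * g_4 = 1.83 * -1.86 = -3.4038
Total violation = 1.5778 + 17.5216 + 12.3582 + 3.4038 = 34.8614


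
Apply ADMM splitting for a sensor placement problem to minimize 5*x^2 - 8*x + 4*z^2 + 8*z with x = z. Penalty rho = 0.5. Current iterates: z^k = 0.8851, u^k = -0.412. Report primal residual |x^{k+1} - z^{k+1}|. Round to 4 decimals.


ADMM iteration with rho = 0.5, z^k = 0.8851, u^k = -0.412
Step 1: x-update.
Minimize 5*x^2 - 8*x + (0.5/2)*(x - 0.8851 - 0.412)^2
FOC: (2*5 + 0.5)*x = 8 + 0.5*(0.8851 + 0.412)
x^{k+1} = 0.8237
Step 2: z-update.
Minimize 4*z^2 + 8*z + (0.5/2)*(0.8237 - z - 0.412)^2
FOC: (2*4 + 0.5)*z = -8 + 0.5*(0.8237 - 0.412)
z^{k+1} = -0.917
Step 3: u-update.
u^{k+1} = -0.412 + 0.8237 + 0.917 = 1.3286
Step 4: Primal residual = |0.8237 + 0.917| = 1.7406


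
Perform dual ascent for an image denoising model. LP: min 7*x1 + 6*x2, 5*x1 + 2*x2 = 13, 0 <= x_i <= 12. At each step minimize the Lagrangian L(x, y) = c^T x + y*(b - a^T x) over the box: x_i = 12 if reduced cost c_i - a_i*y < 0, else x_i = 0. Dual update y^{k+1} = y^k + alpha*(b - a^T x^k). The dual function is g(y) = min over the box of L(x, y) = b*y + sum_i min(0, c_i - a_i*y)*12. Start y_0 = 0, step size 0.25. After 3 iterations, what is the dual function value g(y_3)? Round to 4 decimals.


Dual ascent for LP: min 7*x1 + 6*x2, 5*x1 + 2*x2 = 13, 0 <= x_i <= 12
Step 1: y^k = 0.0, reduced costs: (7.0, 6.0)
  x^k = (0.0, 0.0), subgradient = b - a^T x = 13.0
  y^{k+1} = 0.0 + 0.25*13.0 = 3.25
Step 2: y^k = 3.25, reduced costs: (-9.25, -0.5)
  x^k = (12.0, 12.0), subgradient = b - a^T x = -71.0
  y^{k+1} = 3.25 + 0.25*-71.0 = -14.5
Step 3: y^k = -14.5, reduced costs: (79.5, 35.0)
  x^k = (0.0, 0.0), subgradient = b - a^T x = 13.0
  y^{k+1} = -14.5 + 0.25*13.0 = -11.25
Dual objective at y_3 = -11.25: reduced costs (63.25, 28.5), box minimizer x = (0.0, 0.0)
g(y_3) = b*y + (c1 - a1*y)*x1 + (c2 - a2*y)*x2 = 13*(-11.25) + 63.25*0.0 + 28.5*0.0 = -146.25 + 0.0 + 0.0 = -146.25


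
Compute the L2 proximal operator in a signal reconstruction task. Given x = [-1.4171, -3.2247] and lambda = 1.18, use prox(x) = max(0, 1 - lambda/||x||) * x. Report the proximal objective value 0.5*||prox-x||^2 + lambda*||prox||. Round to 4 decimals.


Step 1: Compute ||x||.
||x|| = 3.5223
Step 2: Compute scaling factor.
scale = max(0, 1 - 1.18/3.5223) = 0.665
Step 3: prox(x) = [-0.9424, -2.1444]
||prox(x)|| = 2.3423
Step 4: Proximal objective.
0.5*||prox-x||^2 = 0.6962
lambda*||prox|| = 2.7639
Total = 3.4602


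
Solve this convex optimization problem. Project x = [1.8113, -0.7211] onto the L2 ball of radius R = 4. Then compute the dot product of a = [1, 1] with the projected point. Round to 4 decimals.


Step 1: Compute ||x|| (intermediates to 6 decimals).
||x|| = sqrt(1.8113^2 + (-0.7211)^2) = 1.949562
Step 2: Project.
Since ||x|| <= R, proj = x (no scaling needed).
proj(x) = [1.8113, -0.7211]
Step 3: Dot product.
a^T * proj(x) = 1*1.8113 + 1*(-0.7211) = 1.0902


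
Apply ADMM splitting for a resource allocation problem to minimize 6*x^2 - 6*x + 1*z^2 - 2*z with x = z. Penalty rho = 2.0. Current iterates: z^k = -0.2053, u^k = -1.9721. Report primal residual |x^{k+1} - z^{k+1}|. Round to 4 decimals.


ADMM iteration with rho = 2.0, z^k = -0.2053, u^k = -1.9721
Step 1: x-update.
Minimize 6*x^2 - 6*x + (2.0/2)*(x + 0.2053 - 1.9721)^2
FOC: (2*6 + 2.0)*x = 6 + 2.0*(-0.2053 + 1.9721)
x^{k+1} = 0.681
Step 2: z-update.
Minimize 1*z^2 - 2*z + (2.0/2)*(0.681 - z - 1.9721)^2
FOC: (2*1 + 2.0)*z = 2 + 2.0*(0.681 - 1.9721)
z^{k+1} = -0.1456
Step 3: u-update.
u^{k+1} = -1.9721 + 0.681 + 0.1456 = -1.1456
Step 4: Primal residual = |0.681 + 0.1456| = 0.8265


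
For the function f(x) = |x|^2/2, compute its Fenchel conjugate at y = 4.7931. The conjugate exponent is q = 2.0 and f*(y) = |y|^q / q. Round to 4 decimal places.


The conjugate exponent q satisfies 1/p + 1/q = 1.
p = 2, so q = 2/(2 - 1) = 2.0
|y|^q = 4.7931^2.0 = 22.9738
f*(4.7931) = 22.9738 / 2.0 = 11.4869


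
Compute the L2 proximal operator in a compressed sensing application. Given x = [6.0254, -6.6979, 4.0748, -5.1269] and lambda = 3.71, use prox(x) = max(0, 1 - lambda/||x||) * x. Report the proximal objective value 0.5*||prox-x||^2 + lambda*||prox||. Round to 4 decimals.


Step 1: Compute ||x||.
||x|| = 11.1381
Step 2: Compute scaling factor.
scale = max(0, 1 - 3.71/11.1381) = 0.6669
Step 3: prox(x) = [4.0184, -4.4669, 2.7175, -3.4192]
||prox(x)|| = 7.4281
Step 4: Proximal objective.
0.5*||prox-x||^2 = 6.8821
lambda*||prox|| = 27.5583
Total = 34.4402


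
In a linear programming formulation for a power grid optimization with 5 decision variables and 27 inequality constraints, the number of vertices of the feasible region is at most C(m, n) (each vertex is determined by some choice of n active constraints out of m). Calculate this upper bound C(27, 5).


Each vertex corresponds to some choice of n active constraints out of m, so the number of vertices is at most C(m, n) = m! / (n!(m-n)!).
m = 27, n = 5
Numerator: 27 * 26 * 25 * 24 * 23
Denominator: 5! = 120
C(27, 5) = 80730


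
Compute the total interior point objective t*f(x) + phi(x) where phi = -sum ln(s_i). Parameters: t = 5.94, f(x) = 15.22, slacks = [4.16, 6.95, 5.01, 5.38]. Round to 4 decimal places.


Step 1: Compute log-barrier.
ln values: [1.4255, 1.9387, 1.6114, 1.6827]
phi = -(1.4255 + 1.9387 + 1.6114 + 1.6827) = -6.6584
Step 2: Compute augmented objective.
t*f(x) = 5.94*15.22 = 90.4068
Total = 90.4068 - 6.6584 = 83.7484


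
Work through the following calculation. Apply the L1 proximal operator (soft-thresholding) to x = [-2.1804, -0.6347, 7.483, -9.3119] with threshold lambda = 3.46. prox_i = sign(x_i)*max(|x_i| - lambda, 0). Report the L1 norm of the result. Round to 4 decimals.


Soft-thresholding with lambda = 3.46:
prox(-2.1804) = sign(-2.1804)*max(|-2.1804| - 3.46, 0) = 0.0
prox(-0.6347) = sign(-0.6347)*max(|-0.6347| - 3.46, 0) = 0.0
prox(7.483) = sign(7.483)*max(|7.483| - 3.46, 0) = 4.023
prox(-9.3119) = sign(-9.3119)*max(|-9.3119| - 3.46, 0) = -5.8519
prox(x) = [0.0, 0.0, 4.023, -5.8519]
||prox(x)||_1 = 0.0 + 0.0 + 4.023 + 5.8519 = 9.8749


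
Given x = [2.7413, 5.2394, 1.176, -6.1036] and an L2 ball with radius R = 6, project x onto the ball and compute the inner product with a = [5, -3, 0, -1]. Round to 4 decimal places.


Step 1: Compute ||x|| (intermediates to 6 decimals).
||x|| = sqrt(2.7413^2 + 5.2394^2 + 1.176^2 + (-6.1036)^2) = 8.579216
Step 2: Project.
Since ||x|| > R, scale = R/||x|| = 6/8.579216 = 0.699365, proj(x) = scale * x
proj(x) = [1.917169, 3.664253, 0.822453, -4.268644]
Step 3: Dot product.
a^T * proj(x) = 5*1.917169 - 3*3.664253 + 0*0.822453 - 1*(-4.268644) = 2.8617


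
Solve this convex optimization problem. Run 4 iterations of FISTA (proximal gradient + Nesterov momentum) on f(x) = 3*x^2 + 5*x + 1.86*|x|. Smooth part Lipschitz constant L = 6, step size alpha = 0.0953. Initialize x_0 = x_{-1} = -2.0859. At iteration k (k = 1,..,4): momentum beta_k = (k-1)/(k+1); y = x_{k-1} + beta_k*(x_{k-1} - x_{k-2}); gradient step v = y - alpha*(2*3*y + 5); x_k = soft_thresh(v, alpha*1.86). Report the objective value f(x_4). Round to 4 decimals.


FISTA on f(x) = 3*x^2 + 5*x + 1.86*|x|
L = 6, alpha = 0.0953
Iteration 1: beta = 0.0, y = -2.0859 + 0.0*(-2.0859 + 2.0859) = -2.0859
  grad(y) = -7.5154, v = y - alpha*grad = -1.3697
  prox(v) = soft_thresh(-1.3697, 0.1773) = -1.1924
Iteration 2: beta = 0.3333, y = -1.1924 + 0.3333*(-1.1924 + 2.0859) = -0.8946
  grad(y) = -0.3676, v = y - alpha*grad = -0.8596
  prox(v) = soft_thresh(-0.8596, 0.1773) = -0.6823
Iteration 3: beta = 0.5, y = -0.6823 + 0.5*(-0.6823 + 1.1924) = -0.4273
  grad(y) = 2.4365, v = y - alpha*grad = -0.6594
  prox(v) = soft_thresh(-0.6594, 0.1773) = -0.4822
Iteration 4: beta = 0.6, y = -0.4822 + 0.6*(-0.4822 + 0.6823) = -0.3621
  grad(y) = 2.8273, v = y - alpha*grad = -0.6316
  prox(v) = soft_thresh(-0.6316, 0.1773) = -0.4543
f(x_4) = 3*(-0.4543)^2 + 5*(-0.4543) + 1.86*|-0.4543| = -0.8073


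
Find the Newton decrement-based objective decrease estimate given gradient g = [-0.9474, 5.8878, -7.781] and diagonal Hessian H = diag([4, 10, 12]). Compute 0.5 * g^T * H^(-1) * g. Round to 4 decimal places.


Step 1: H is diagonal, so H^(-1) * g = [-0.2369, 0.5888, -0.6484].
Step 2: g^T H^(-1) g = sum_i g_i^2 / H_ii
  = (-0.9474)^2/4 + (5.8878)^2/10 + (-7.781)^2/12
  = 0.2244 + 3.4666 + 5.0453 = 8.7363
Step 3: Objective decrease = 0.5 * g^T H^(-1) g = 4.3682


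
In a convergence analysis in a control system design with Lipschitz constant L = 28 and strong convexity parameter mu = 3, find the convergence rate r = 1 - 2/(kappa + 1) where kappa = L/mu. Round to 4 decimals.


Step 1: Compute the condition number.
kappa = L/mu = 28/3 = 9.3333
Step 2: Compute the convergence rate.
r = 1 - 2/(kappa + 1) = 1 - 2*mu/(L + mu) = (L - mu)/(L + mu) = 25/31 = 0.8065


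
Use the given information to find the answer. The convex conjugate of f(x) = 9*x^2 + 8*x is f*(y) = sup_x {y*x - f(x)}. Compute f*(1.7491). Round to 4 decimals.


f*(y) = sup_x {y*x - a*x^2 - b*x} = sup_x {(y-b)*x - a*x^2}
FOC: (y - b) - 2a*x = 0 => x* = (y - b)/(2a)
x* = (1.7491 - 8)/(2*9) = -0.3473
f*(1.7491) = (y-b)^2/(4a) = (1.7491 - 8)^2/(4*9)
= 39.0738/36 = 1.0854


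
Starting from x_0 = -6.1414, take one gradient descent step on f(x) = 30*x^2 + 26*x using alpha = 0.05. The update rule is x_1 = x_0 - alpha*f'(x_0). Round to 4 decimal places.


We compute the gradient at x_0 and apply the update.
f'(x) = 60*x + 26
f'(-6.1414) = 60*-6.1414 + 26 = -342.484
x_1 = -6.1414 - 0.05*-342.484 = 10.9828


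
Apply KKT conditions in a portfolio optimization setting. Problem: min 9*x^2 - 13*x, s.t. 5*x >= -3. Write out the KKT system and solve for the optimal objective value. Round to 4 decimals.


Step 1: Try lambda = 0 (constraint inactive).
Stationarity: 2*9*x - 13 = 0
x* = 13/(2*9) = 13/18 = 0.7222 (rounded; the exact value 13/18 is used below)
Check constraint: 5*0.7222 = 3.611 >= -3 -- satisfied.
Step 2: Compute optimal value.
f(x*) = 9*(13/18)^2 - 13*(13/18) = -4.6944


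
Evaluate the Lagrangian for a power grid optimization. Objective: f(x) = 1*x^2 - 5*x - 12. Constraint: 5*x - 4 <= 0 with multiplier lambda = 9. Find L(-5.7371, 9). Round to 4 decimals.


Step 1: Evaluate f(x).
f(-5.7371) = 1*(-5.7371)^2 - 5*(-5.7371) - 12 = 49.5998
Step 2: Evaluate g(x).
g(-5.7371) = 5*-5.7371 - 4 = -32.6855
Step 3: Compute Lagrangian.
L = 49.5998 + 9*-32.6855 = -244.5697


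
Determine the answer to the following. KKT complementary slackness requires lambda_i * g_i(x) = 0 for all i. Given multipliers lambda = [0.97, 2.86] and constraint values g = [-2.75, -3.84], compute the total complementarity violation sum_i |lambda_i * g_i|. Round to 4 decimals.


KKT complementary slackness check:
lambda_1 * g_1 = 0.97 * -2.75 = -2.6675
lambda_2 * g_2 = 2.86 * -3.84 = -10.9824
Total violation = 2.6675 + 10.9824 = 13.6499


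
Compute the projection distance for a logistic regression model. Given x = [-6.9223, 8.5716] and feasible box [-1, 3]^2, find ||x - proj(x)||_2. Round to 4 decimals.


Project each component onto [-1, 3].
clip(-6.9223) = -1.0, clip(8.5716) = 3.0
Projection = [-1.0, 3.0]
Squared diffs: [35.0736, 31.0427]
Distance = sqrt(66.1163) = 8.1312


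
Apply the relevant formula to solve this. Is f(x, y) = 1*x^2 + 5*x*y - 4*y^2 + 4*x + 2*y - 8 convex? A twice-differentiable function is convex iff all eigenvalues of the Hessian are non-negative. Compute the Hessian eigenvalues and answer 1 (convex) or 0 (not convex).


The Hessian of f(x,y) = 1*x^2 + 5*x*y - 4*y^2 + 4*x + 2*y - 8 is:
H = [[2, 5], [5, -8]]
Trace = 2 - 8 = -6
Determinant = 2*-8 - (5)^2 = -41
Discriminant = (-6)^2 - 4*-41 = 200.0
Eigenvalues: lambda_1 = -10.0711, lambda_2 = 4.0711
The function is not convex.

0


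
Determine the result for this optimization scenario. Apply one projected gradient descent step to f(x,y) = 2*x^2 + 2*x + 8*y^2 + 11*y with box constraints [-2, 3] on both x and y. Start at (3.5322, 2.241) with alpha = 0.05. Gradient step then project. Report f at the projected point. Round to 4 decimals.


Step 1: Compute gradient at (3.5322, 2.241).
grad_x = 2*2*3.5322 + 2 = 16.1288
grad_y = 2*8*2.241 + 11 = 46.856
Step 2: Gradient step.
x_raw = 3.5322 - 0.05*16.1288 = 2.7258
y_raw = 2.241 - 0.05*46.856 = -0.1018
Step 3: Project onto [-2, 3].
x_proj = clip(2.7258) = 2.7258
y_proj = clip(-0.1018) = -0.1018
Step 4: Evaluate f.
f(2.7258, -0.1018) = 19.2742


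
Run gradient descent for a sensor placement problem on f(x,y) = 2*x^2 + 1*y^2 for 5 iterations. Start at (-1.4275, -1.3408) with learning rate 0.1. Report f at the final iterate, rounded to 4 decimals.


Gradient descent on f(x,y) = 2*x^2 + 1*y^2.
Starting point: (-1.4275, -1.3408), alpha = 0.1
Step 1: grad_x = 2*2*-1.4275 = -5.71, grad_y = 2*1*-1.3408 = -2.6816
  x_1 = -1.4275 - 0.1*-5.71 = -0.8565
  y_1 = -1.3408 - 0.1*-2.6816 = -1.0726
Step 2: grad_x = 2*2*-0.8565 = -3.426, grad_y = 2*1*-1.0726 = -2.1453
  x_2 = -0.8565 - 0.1*-3.426 = -0.5139
  y_2 = -1.0726 - 0.1*-2.1453 = -0.8581
Step 3: grad_x = 2*2*-0.5139 = -2.0556, grad_y = 2*1*-0.8581 = -1.7162
  x_3 = -0.5139 - 0.1*-2.0556 = -0.3083
  y_3 = -0.8581 - 0.1*-1.7162 = -0.6865
Step 4: grad_x = 2*2*-0.3083 = -1.2334, grad_y = 2*1*-0.6865 = -1.373
  x_4 = -0.3083 - 0.1*-1.2334 = -0.185
  y_4 = -0.6865 - 0.1*-1.373 = -0.5492
Step 5: grad_x = 2*2*-0.185 = -0.74, grad_y = 2*1*-0.5492 = -1.0984
  x_5 = -0.185 - 0.1*-0.74 = -0.111
  y_5 = -0.5492 - 0.1*-1.0984 = -0.4394
f(-0.111, -0.4394) = 2*(-0.111)^2 + 1*(-0.4394)^2 = 0.2177


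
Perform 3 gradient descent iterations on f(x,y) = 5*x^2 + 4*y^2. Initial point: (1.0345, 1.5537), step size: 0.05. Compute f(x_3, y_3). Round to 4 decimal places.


Gradient descent on f(x,y) = 5*x^2 + 4*y^2.
Starting point: (1.0345, 1.5537), alpha = 0.05
Step 1: grad_x = 2*5*1.0345 = 10.345, grad_y = 2*4*1.5537 = 12.4296
  x_1 = 1.0345 - 0.05*10.345 = 0.5173
  y_1 = 1.5537 - 0.05*12.4296 = 0.9322
Step 2: grad_x = 2*5*0.5173 = 5.1725, grad_y = 2*4*0.9322 = 7.4578
  x_2 = 0.5173 - 0.05*5.1725 = 0.2586
  y_2 = 0.9322 - 0.05*7.4578 = 0.5593
Step 3: grad_x = 2*5*0.2586 = 2.5863, grad_y = 2*4*0.5593 = 4.4747
  x_3 = 0.2586 - 0.05*2.5863 = 0.1293
  y_3 = 0.5593 - 0.05*4.4747 = 0.3356
f(0.1293, 0.3356) = 5*0.1293^2 + 4*0.3356^2 = 0.5341


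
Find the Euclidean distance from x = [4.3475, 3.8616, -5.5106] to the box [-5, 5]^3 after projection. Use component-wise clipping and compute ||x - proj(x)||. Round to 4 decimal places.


Project each component onto [-5, 5].
clip(4.3475) = 4.3475, clip(3.8616) = 3.8616, clip(-5.5106) = -5.0
Projection = [4.3475, 3.8616, -5.0]
Squared diffs: [0.0, 0.0, 0.2607]
Distance = sqrt(0.2607) = 0.5106


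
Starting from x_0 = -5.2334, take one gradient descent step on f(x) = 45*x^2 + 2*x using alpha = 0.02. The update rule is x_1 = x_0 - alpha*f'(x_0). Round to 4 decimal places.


We compute the gradient at x_0 and apply the update.
f'(x) = 90*x + 2
f'(-5.2334) = 90*-5.2334 + 2 = -469.006
x_1 = -5.2334 - 0.02*-469.006 = 4.1467


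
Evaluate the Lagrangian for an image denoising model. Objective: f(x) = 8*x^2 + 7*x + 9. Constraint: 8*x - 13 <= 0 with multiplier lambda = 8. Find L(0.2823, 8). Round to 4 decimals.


Step 1: Evaluate f(x).
f(0.2823) = 8*0.2823^2 + 7*0.2823 + 9 = 11.6136
Step 2: Evaluate g(x).
g(0.2823) = 8*0.2823 - 13 = -10.7416
Step 3: Compute Lagrangian.
L = 11.6136 + 8*-10.7416 = -74.3192


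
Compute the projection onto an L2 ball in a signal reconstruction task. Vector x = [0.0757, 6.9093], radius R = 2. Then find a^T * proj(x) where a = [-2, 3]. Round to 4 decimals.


Step 1: Compute ||x|| (intermediates to 6 decimals).
||x|| = sqrt(0.0757^2 + 6.9093^2) = 6.909715
Step 2: Project.
Since ||x|| > R, scale = R/||x|| = 2/6.909715 = 0.289448, proj(x) = scale * x
proj(x) = [0.021911, 1.999883]
Step 3: Dot product.
a^T * proj(x) = -2*0.021911 + 3*1.999883 = 5.9558


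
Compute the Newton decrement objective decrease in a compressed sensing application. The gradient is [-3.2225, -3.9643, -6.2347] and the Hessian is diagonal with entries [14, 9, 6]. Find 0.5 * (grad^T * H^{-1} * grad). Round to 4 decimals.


Step 1: H is diagonal, so H^(-1) * g = [-0.2302, -0.4405, -1.0391].
Step 2: g^T H^(-1) g = sum_i g_i^2 / H_ii
  = (-3.2225)^2/14 + (-3.9643)^2/9 + (-6.2347)^2/6
  = 0.7418 + 1.7462 + 6.4786 = 8.9665
Step 3: Objective decrease = 0.5 * g^T H^(-1) g = 4.4833


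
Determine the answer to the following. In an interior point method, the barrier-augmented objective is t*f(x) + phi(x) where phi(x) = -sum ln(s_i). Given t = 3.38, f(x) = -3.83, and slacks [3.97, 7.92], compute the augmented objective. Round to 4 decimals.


Step 1: Compute log-barrier.
ln values: [1.3788, 2.0694]
phi = -(1.3788 + 2.0694) = -3.4482
Step 2: Compute augmented objective.
t*f(x) = 3.38*-3.83 = -12.9454
Total = -12.9454 - 3.4482 = -16.3936


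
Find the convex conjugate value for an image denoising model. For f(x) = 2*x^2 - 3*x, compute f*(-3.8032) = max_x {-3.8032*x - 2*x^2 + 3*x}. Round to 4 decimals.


f*(y) = sup_x {y*x - a*x^2 - b*x} = sup_x {(y-b)*x - a*x^2}
FOC: (y - b) - 2a*x = 0 => x* = (y - b)/(2a)
x* = (-3.8032 + 3)/(2*2) = -0.2008
f*(-3.8032) = (y-b)^2/(4a) = (-3.8032 + 3)^2/(4*2)
= 0.6451/8 = 0.0806


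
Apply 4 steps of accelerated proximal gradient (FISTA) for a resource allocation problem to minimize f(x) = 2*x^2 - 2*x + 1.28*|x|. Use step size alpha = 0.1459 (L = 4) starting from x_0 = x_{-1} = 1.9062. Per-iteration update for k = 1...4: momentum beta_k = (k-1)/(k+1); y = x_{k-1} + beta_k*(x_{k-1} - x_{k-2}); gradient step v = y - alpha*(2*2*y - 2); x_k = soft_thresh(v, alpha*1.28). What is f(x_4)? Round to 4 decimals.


FISTA on f(x) = 2*x^2 - 2*x + 1.28*|x|
L = 4, alpha = 0.1459
Iteration 1: beta = 0.0, y = 1.9062 + 0.0*(1.9062 - 1.9062) = 1.9062
  grad(y) = 5.6248, v = y - alpha*grad = 1.0855
  prox(v) = soft_thresh(1.0855, 0.1868) = 0.8988
Iteration 2: beta = 0.3333, y = 0.8988 + 0.3333*(0.8988 - 1.9062) = 0.563
  grad(y) = 0.2519, v = y - alpha*grad = 0.5262
  prox(v) = soft_thresh(0.5262, 0.1868) = 0.3395
Iteration 3: beta = 0.5, y = 0.3395 + 0.5*(0.3395 - 0.8988) = 0.0598
  grad(y) = -1.7607, v = y - alpha*grad = 0.3167
  prox(v) = soft_thresh(0.3167, 0.1868) = 0.13
Iteration 4: beta = 0.6, y = 0.13 + 0.6*(0.13 - 0.3395) = 0.0042
  grad(y) = -1.983, v = y - alpha*grad = 0.2936
  prox(v) = soft_thresh(0.2936, 0.1868) = 0.1068
f(x_4) = 2*0.1068^2 - 2*0.1068 + 1.28*|0.1068| = -0.0541


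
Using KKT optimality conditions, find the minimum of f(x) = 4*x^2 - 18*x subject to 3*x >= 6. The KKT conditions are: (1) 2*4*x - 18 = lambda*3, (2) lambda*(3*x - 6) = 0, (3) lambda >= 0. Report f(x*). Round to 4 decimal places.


Step 1: Try lambda = 0 (constraint inactive).
Stationarity: 2*4*x - 18 = 0
x* = 18/(2*4) = 2.25
Check constraint: 3*2.25 = 6.75 >= 6 -- satisfied.
Step 2: Compute optimal value.
f(x*) = 4*2.25^2 - 18*2.25 = -20.25


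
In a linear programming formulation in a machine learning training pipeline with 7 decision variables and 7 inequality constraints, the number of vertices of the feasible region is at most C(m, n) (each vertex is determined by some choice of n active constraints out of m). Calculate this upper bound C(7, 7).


Each vertex corresponds to some choice of n active constraints out of m, so the number of vertices is at most C(m, n) = m! / (n!(m-n)!).
m = 7, n = 7
Numerator: 7 * 6 * 5 * 4 * 3 * 2 * 1
Denominator: 7! = 5040
C(7, 7) = 1


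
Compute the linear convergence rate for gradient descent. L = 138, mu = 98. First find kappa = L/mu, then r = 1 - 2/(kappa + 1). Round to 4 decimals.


Step 1: Compute the condition number.
kappa = L/mu = 138/98 = 1.4082
Step 2: Compute the convergence rate.
r = 1 - 2/(kappa + 1) = 1 - 2*mu/(L + mu) = (L - mu)/(L + mu) = 40/236 = 0.1695


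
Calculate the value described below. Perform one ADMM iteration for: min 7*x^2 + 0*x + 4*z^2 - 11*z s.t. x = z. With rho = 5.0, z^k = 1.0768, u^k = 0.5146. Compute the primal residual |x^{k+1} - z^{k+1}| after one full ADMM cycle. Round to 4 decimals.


ADMM iteration with rho = 5.0, z^k = 1.0768, u^k = 0.5146
Step 1: x-update.
Minimize 7*x^2 + 0*x + (5.0/2)*(x - 1.0768 + 0.5146)^2
FOC: (2*7 + 5.0)*x = 0 + 5.0*(1.0768 - 0.5146)
x^{k+1} = 0.1479
Step 2: z-update.
Minimize 4*z^2 - 11*z + (5.0/2)*(0.1479 - z + 0.5146)^2
FOC: (2*4 + 5.0)*z = 11 + 5.0*(0.1479 + 0.5146)
z^{k+1} = 1.101
Step 3: u-update.
u^{k+1} = 0.5146 + 0.1479 - 1.101 = -0.4384
Step 4: Primal residual = |0.1479 - 1.101| = 0.953


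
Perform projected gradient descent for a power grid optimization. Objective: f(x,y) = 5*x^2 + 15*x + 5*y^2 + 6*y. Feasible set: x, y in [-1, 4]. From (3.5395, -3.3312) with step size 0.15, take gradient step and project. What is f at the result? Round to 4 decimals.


Step 1: Compute gradient at (3.5395, -3.3312).
grad_x = 2*5*3.5395 + 15 = 50.395
grad_y = 2*5*-3.3312 + 6 = -27.312
Step 2: Gradient step.
x_raw = 3.5395 - 0.15*50.395 = -4.0198
y_raw = -3.3312 - 0.15*-27.312 = 0.7656
Step 3: Project onto [-1, 4].
x_proj = clip(-4.0198) = -1.0
y_proj = clip(0.7656) = 0.7656
Step 4: Evaluate f.
f(-1.0, 0.7656) = -2.4757


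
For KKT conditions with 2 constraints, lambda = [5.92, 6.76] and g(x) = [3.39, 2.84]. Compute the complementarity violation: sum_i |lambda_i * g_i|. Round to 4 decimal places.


KKT complementary slackness check:
lambda_1 * g_1 = 5.92 * 3.39 = 20.0688
lambda_2 * g_2 = 6.76 * 2.84 = 19.1984
Total violation = 20.0688 + 19.1984 = 39.2672


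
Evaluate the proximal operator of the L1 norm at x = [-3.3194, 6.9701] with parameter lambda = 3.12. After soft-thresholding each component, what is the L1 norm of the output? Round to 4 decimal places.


Soft-thresholding with lambda = 3.12:
prox(-3.3194) = sign(-3.3194)*max(|-3.3194| - 3.12, 0) = -0.1994
prox(6.9701) = sign(6.9701)*max(|6.9701| - 3.12, 0) = 3.8501
prox(x) = [-0.1994, 3.8501]
||prox(x)||_1 = 0.1994 + 3.8501 = 4.0495


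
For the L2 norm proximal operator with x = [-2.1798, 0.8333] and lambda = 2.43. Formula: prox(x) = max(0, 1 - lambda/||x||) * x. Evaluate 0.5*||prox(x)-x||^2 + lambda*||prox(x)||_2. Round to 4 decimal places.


Step 1: Compute ||x||.
||x|| = 2.3336
Step 2: Compute scaling factor.
scale = max(0, 1 - 2.43/2.3336) = 0.0
Step 3: prox(x) = [-0.0, 0.0]
||prox(x)|| = 0.0
Step 4: Proximal objective.
0.5*||prox-x||^2 = 2.723
lambda*||prox|| = 0.0
Total = 2.723


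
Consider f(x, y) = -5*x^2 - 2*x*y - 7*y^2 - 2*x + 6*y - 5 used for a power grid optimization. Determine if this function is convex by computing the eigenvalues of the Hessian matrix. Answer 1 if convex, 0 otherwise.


The Hessian of f(x,y) = -5*x^2 - 2*x*y - 7*y^2 - 2*x + 6*y - 5 is:
H = [[-10, -2], [-2, -14]]
Trace = -10 - 14 = -24
Determinant = -10*-14 - (-2)^2 = 136
Discriminant = (-24)^2 - 4*136 = 32.0
Eigenvalues: lambda_1 = -14.8284, lambda_2 = -9.1716
The function is not convex.

0


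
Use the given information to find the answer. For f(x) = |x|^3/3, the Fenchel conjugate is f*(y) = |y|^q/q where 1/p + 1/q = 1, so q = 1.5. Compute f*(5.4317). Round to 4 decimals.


The conjugate exponent q satisfies 1/p + 1/q = 1.
p = 3, so q = 3/(3 - 1) = 1.5
|y|^q = 5.4317^1.5 = 12.6591
f*(5.4317) = 12.6591 / 1.5 = 8.4394


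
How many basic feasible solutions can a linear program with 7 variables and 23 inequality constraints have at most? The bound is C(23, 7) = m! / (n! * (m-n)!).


Each vertex corresponds to some choice of n active constraints out of m, so the number of vertices is at most C(m, n) = m! / (n!(m-n)!).
m = 23, n = 7
Numerator: 23 * 22 * 21 * 20 * 19 * 18 * 17
Denominator: 7! = 5040
C(23, 7) = 245157


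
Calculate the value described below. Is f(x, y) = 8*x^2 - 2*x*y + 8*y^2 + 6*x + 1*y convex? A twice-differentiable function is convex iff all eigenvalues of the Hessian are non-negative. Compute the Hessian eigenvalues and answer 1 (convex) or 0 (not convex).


The Hessian of f(x,y) = 8*x^2 - 2*x*y + 8*y^2 + 6*x + 1*y is:
H = [[16, -2], [-2, 16]]
Trace = 16 + 16 = 32
Determinant = 16*16 - (-2)^2 = 252
Discriminant = (32)^2 - 4*252 = 16.0
Eigenvalues: lambda_1 = 14.0, lambda_2 = 18.0
The function is convex.

1


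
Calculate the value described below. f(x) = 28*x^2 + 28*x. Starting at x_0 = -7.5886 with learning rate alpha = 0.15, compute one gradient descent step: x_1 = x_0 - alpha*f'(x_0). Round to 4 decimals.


We compute the gradient at x_0 and apply the update.
f'(x) = 56*x + 28
f'(-7.5886) = 56*-7.5886 + 28 = -396.9616
x_1 = -7.5886 - 0.15*-396.9616 = 51.9556


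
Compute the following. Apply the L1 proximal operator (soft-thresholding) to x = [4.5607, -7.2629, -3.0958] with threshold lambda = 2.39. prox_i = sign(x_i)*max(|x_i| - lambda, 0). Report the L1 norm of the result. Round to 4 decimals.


Soft-thresholding with lambda = 2.39:
prox(4.5607) = sign(4.5607)*max(|4.5607| - 2.39, 0) = 2.1707
prox(-7.2629) = sign(-7.2629)*max(|-7.2629| - 2.39, 0) = -4.8729
prox(-3.0958) = sign(-3.0958)*max(|-3.0958| - 2.39, 0) = -0.7058
prox(x) = [2.1707, -4.8729, -0.7058]
||prox(x)||_1 = 2.1707 + 4.8729 + 0.7058 = 7.7494
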